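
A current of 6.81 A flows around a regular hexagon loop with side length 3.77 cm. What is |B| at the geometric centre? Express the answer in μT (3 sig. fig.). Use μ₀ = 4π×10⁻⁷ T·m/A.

B ≈ 125 μT

Each side is a finite straight segment at perpendicular distance d = a/(2 tan(π/6)) = 0.03265 m from the centre, with end-angles ±π/6.
One side contributes B₁ = (μ₀I/4πd)·2 sin(π/6) = 2.09×10⁻⁵ T.
All 6 sides add in the same direction: B = 6 × 2.09×10⁻⁵ = 1.25×10⁻⁴ T.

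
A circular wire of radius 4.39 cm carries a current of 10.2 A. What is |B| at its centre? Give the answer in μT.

B ≈ 146 μT

At the centre of a circular loop the Biot–Savart law gives B = μ₀I/(2R).
B = (4π×10⁻⁷ × 10.2) / (2 × 0.0439) = 1.46×10⁻⁴ T.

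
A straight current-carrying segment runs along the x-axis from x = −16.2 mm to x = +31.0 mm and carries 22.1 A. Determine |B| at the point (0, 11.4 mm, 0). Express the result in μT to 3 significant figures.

For a finite straight segment, B = (μ₀I/4πd)(sinθ₁ + sinθ₂), where θ₁, θ₂ are the angles from the perpendicular to each end.
The perpendicular distance is d = 0.0114 m; the end-offsets along the wire are a = 0.0162 m and b = 0.031 m.
sinθ₁ = 0.0162/√(0.0162²+0.0114²) = 0.8178; sinθ₂ = 0.031/√(0.031²+0.0114²) = 0.9385.
B = (4π×10⁻⁷ × 22.1) / (4π × 0.0114) × (0.8178 + 0.9385) = 3.40×10⁻⁴ T.

B ≈ 340 μT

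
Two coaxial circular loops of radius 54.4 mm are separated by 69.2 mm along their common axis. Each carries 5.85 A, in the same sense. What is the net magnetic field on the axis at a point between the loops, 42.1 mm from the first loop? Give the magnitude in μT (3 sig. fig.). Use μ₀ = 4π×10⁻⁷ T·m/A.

B ≈ 81.9 μT

Each loop contributes B = μ₀IR²/[2(R²+z²)^(3/2)] on the axis, with z measured from that loop.
Loop 1 (z = 0.0421 m): B₁ = 3.34×10⁻⁵ T. Loop 2 (z = 0.0271 m): B₂ = 4.85×10⁻⁵ T.
The fields add: B = B₁ + B₂ = 8.19×10⁻⁵ T.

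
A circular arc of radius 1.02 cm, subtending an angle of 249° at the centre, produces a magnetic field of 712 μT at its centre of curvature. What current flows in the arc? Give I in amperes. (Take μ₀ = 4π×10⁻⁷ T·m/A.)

For a circular arc, B = μ₀Iφ/(4πR) with φ in radians; here φ = 4.346 rad.
So I = 4πRB/(μ₀φ) = 4π × 0.0102 × 7.12×10⁻⁴ / (4π×10⁻⁷ × 4.346) = 16.7 A.

I ≈ 16.7 A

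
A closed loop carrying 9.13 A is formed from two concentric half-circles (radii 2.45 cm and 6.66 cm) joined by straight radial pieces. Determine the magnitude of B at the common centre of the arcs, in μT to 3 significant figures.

The radial connectors point toward the centre, so dl × r̂ = 0 and they contribute nothing.
Each semicircle gives μ₀I/(4R): inner arc 1.17×10⁻⁴ T, outer arc 4.31×10⁻⁵ T.
The two arcs carry current in opposite angular senses, so their fields oppose: B = |1.17×10⁻⁴ − 4.31×10⁻⁵| = 7.40×10⁻⁵ T.

B ≈ 74.0 μT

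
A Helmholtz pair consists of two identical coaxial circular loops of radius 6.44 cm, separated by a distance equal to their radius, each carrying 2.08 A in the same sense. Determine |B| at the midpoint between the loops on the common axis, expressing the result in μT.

B ≈ 29.0 μT

Each loop contributes B = μ₀IR²/[2(R²+z²)^(3/2)] on the axis, with z measured from that loop.
Loop 1 (z = 0.0322 m): B₁ = 1.45×10⁻⁵ T. Loop 2 (z = 0.0322 m): B₂ = 1.45×10⁻⁵ T.
The fields add: B = B₁ + B₂ = 2.90×10⁻⁵ T.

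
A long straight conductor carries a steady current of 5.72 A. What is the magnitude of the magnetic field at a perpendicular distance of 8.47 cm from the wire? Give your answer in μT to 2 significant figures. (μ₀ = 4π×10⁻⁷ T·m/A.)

For an infinitely long straight wire, B = μ₀I/(2πd).
B = (4π×10⁻⁷ × 5.72) / (2π × 0.0847) = 1.35×10⁻⁵ T.

B ≈ 14 μT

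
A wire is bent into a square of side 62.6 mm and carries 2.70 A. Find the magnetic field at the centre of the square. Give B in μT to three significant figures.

Each side is a finite straight segment at perpendicular distance d = a/(2 tan(π/4)) = 0.0313 m from the centre, with end-angles ±π/4.
One side contributes B₁ = (μ₀I/4πd)·2 sin(π/4) = 1.22×10⁻⁵ T.
All 4 sides add in the same direction: B = 4 × 1.22×10⁻⁵ = 4.88×10⁻⁵ T.

B ≈ 48.8 μT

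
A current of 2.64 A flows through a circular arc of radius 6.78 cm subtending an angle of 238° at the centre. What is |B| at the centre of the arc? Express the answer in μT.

B ≈ 16.2 μT

The Biot–Savart field of a circular arc at its centre is B = μ₀Iφ/(4πR), with φ = 4.154 rad.
B = (4π×10⁻⁷ × 2.64 × 4.154) / (4π × 0.0678) = 1.62×10⁻⁵ T.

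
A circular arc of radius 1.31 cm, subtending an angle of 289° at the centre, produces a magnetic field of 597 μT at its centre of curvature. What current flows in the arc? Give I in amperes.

For a circular arc, B = μ₀Iφ/(4πR) with φ in radians; here φ = 5.044 rad.
So I = 4πRB/(μ₀φ) = 4π × 0.0131 × 5.97×10⁻⁴ / (4π×10⁻⁷ × 5.044) = 15.5 A.

I ≈ 15.5 A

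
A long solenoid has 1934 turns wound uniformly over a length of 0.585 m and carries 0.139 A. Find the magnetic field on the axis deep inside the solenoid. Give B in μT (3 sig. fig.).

B ≈ 577 μT

Inside a long solenoid, B = μ₀nI with n = 3306 turns/m.
B = 4π×10⁻⁷ × 3306 × 0.139 = 5.77×10⁻⁴ T.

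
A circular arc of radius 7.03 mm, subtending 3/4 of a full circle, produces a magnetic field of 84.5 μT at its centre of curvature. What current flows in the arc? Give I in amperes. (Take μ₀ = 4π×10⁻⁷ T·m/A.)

I ≈ 1.26 A

For a circular arc, B = μ₀Iφ/(4πR) with φ in radians; here φ = 4.712 rad.
So I = 4πRB/(μ₀φ) = 4π × 0.00703 × 8.45×10⁻⁵ / (4π×10⁻⁷ × 4.712) = 1.26 A.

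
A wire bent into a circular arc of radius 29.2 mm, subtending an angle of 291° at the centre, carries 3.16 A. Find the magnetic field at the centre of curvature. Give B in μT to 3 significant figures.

The Biot–Savart field of a circular arc at its centre is B = μ₀Iφ/(4πR), with φ = 5.079 rad.
B = (4π×10⁻⁷ × 3.16 × 5.079) / (4π × 0.0292) = 5.50×10⁻⁵ T.

B ≈ 55.0 μT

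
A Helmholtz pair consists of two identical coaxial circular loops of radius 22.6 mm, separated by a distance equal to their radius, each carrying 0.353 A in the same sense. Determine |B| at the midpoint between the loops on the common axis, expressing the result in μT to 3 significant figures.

B ≈ 14.0 μT

Each loop contributes B = μ₀IR²/[2(R²+z²)^(3/2)] on the axis, with z measured from that loop.
Loop 1 (z = 0.0113 m): B₁ = 7.02×10⁻⁶ T. Loop 2 (z = 0.0113 m): B₂ = 7.02×10⁻⁶ T.
The fields add: B = B₁ + B₂ = 1.40×10⁻⁵ T.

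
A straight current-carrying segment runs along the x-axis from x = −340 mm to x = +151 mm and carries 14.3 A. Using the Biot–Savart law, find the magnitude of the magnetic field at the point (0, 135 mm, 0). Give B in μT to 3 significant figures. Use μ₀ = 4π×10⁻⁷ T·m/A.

For a finite straight segment, B = (μ₀I/4πd)(sinθ₁ + sinθ₂), where θ₁, θ₂ are the angles from the perpendicular to each end.
The perpendicular distance is d = 0.135 m; the end-offsets along the wire are a = 0.34 m and b = 0.151 m.
sinθ₁ = 0.34/√(0.34²+0.135²) = 0.9294; sinθ₂ = 0.151/√(0.151²+0.135²) = 0.7455.
B = (4π×10⁻⁷ × 14.3) / (4π × 0.135) × (0.9294 + 0.7455) = 1.77×10⁻⁵ T.

B ≈ 17.7 μT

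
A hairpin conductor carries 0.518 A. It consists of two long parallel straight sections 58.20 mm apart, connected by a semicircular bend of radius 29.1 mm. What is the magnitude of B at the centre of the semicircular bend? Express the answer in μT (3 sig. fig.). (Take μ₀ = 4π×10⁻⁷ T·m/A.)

The semicircular arc contributes B_arc = μ₀I·π/(4πR) = μ₀I/(4R) = 5.59×10⁻⁶ T.
Each semi-infinite lead is at perpendicular distance R = 0.0291 m from the centre, with the perpendicular foot at its near end, so it contributes μ₀I/(4πR); both point the same way, together 3.56×10⁻⁶ T.
Arc and leads all point the same direction: B = 5.59×10⁻⁶ + 3.56×10⁻⁶ = 9.15×10⁻⁶ T.

B ≈ 9.15 μT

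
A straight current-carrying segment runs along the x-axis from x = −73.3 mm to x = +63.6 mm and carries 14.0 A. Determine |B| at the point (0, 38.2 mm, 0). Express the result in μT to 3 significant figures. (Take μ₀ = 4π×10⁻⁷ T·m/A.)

For a finite straight segment, B = (μ₀I/4πd)(sinθ₁ + sinθ₂), where θ₁, θ₂ are the angles from the perpendicular to each end.
The perpendicular distance is d = 0.0382 m; the end-offsets along the wire are a = 0.0733 m and b = 0.0636 m.
sinθ₁ = 0.0733/√(0.0733²+0.0382²) = 0.8868; sinθ₂ = 0.0636/√(0.0636²+0.0382²) = 0.8573.
B = (4π×10⁻⁷ × 14.0) / (4π × 0.0382) × (0.8868 + 0.8573) = 6.39×10⁻⁵ T.

B ≈ 63.9 μT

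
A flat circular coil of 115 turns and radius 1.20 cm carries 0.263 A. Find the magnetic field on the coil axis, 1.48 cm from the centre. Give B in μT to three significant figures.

B ≈ 396 μT

For an N-turn flat coil, B = Nμ₀IR²/[2(R²+z²)^(3/2)] with R = 0.012 m, z = 0.0148 m.
B = 115 × 3.44×10⁻⁶ T = 3.96×10⁻⁴ T.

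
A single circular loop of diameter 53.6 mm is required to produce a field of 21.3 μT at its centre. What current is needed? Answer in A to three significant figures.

At the centre of a circular loop B = μ₀I/(2R), so I = 2RB/μ₀.
With R = 0.0268 m, I = 2 × 0.0268 × 2.13×10⁻⁵ / (4π×10⁻⁷) = 0.909 A.

I ≈ 0.909 A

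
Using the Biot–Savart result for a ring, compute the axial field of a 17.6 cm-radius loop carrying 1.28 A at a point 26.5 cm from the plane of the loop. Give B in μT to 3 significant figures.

On the axis of a circular loop, B = μ₀IR² / [2(R²+z²)^(3/2)].
R² + z² = (0.176)² + (0.265)² = 0.1012 m², and (R²+z²)^(3/2) = 3.22×10⁻² m³.
B = (4π×10⁻⁷ × 1.28 × 0.03098) / (2 × 3.22×10⁻²) = 7.74×10⁻⁷ T.

B ≈ 0.774 μT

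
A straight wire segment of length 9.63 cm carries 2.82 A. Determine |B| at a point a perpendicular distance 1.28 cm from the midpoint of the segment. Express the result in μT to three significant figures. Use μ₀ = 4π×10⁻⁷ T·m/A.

B ≈ 42.6 μT

For a finite straight segment, B = (μ₀I/4πd)(sinθ₁ + sinθ₂), where θ₁, θ₂ are the angles from the perpendicular to each end.
The perpendicular from the point meets the wire at its midpoint, so each end is L/2 = 0.04815 m away along the wire.
sinθ₁ = 0.04815/√(0.04815²+0.0128²) = 0.9664; sinθ₂ = 0.04815/√(0.04815²+0.0128²) = 0.9664.
B = (4π×10⁻⁷ × 2.82) / (4π × 0.0128) × (0.9664 + 0.9664) = 4.26×10⁻⁵ T.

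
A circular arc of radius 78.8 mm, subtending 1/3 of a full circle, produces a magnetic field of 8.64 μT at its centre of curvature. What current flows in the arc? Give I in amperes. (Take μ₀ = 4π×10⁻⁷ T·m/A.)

I ≈ 3.25 A

For a circular arc, B = μ₀Iφ/(4πR) with φ in radians; here φ = 2.094 rad.
So I = 4πRB/(μ₀φ) = 4π × 0.0788 × 8.64×10⁻⁶ / (4π×10⁻⁷ × 2.094) = 3.25 A.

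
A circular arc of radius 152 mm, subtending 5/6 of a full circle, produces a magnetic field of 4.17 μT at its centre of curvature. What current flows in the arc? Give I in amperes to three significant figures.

I ≈ 1.21 A

For a circular arc, B = μ₀Iφ/(4πR) with φ in radians; here φ = 5.236 rad.
So I = 4πRB/(μ₀φ) = 4π × 0.152 × 4.17×10⁻⁶ / (4π×10⁻⁷ × 5.236) = 1.21 A.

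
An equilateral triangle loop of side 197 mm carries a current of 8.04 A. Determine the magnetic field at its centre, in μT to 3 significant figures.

B ≈ 73.5 μT

Each side is a finite straight segment at perpendicular distance d = a/(2 tan(π/3)) = 0.05687 m from the centre, with end-angles ±π/3.
One side contributes B₁ = (μ₀I/4πd)·2 sin(π/3) = 2.45×10⁻⁵ T.
All 3 sides add in the same direction: B = 3 × 2.45×10⁻⁵ = 7.35×10⁻⁵ T.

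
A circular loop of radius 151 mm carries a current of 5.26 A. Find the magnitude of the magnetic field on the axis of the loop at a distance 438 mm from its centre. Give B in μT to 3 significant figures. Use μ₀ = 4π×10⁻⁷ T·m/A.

B ≈ 0.758 μT

On the axis of a circular loop, B = μ₀IR² / [2(R²+z²)^(3/2)].
R² + z² = (0.151)² + (0.438)² = 0.2146 m², and (R²+z²)^(3/2) = 9.94×10⁻² m³.
B = (4π×10⁻⁷ × 5.26 × 0.0228) / (2 × 9.94×10⁻²) = 7.58×10⁻⁷ T.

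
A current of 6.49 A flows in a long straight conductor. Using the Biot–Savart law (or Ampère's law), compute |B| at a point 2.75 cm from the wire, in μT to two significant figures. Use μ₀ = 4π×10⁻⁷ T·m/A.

B ≈ 47 μT

For an infinitely long straight wire, B = μ₀I/(2πd).
B = (4π×10⁻⁷ × 6.49) / (2π × 0.0275) = 4.72×10⁻⁵ T.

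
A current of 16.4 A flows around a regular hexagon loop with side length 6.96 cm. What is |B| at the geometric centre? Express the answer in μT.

Each side is a finite straight segment at perpendicular distance d = a/(2 tan(π/6)) = 0.06028 m from the centre, with end-angles ±π/6.
One side contributes B₁ = (μ₀I/4πd)·2 sin(π/6) = 2.72×10⁻⁵ T.
All 6 sides add in the same direction: B = 6 × 2.72×10⁻⁵ = 1.63×10⁻⁴ T.

B ≈ 163 μT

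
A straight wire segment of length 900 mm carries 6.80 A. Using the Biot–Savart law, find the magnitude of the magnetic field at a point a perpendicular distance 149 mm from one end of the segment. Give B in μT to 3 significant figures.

B ≈ 4.50 μT

For a finite straight segment, B = (μ₀I/4πd)(sinθ₁ + sinθ₂), where θ₁, θ₂ are the angles from the perpendicular to each end.
The perpendicular foot is at one end, so the two end-offsets along the wire are 0 and L = 0.9 m.
sinθ₁ = 0/√(0²+0.149²) = 0.0000; sinθ₂ = 0.9/√(0.9²+0.149²) = 0.9866.
B = (4π×10⁻⁷ × 6.80) / (4π × 0.149) × (0.0000 + 0.9866) = 4.50×10⁻⁶ T.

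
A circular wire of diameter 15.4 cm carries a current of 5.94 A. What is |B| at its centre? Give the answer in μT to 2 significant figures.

B ≈ 48 μT

At the centre of a circular loop the Biot–Savart law gives B = μ₀I/(2R) (so R = 0.077 m).
B = (4π×10⁻⁷ × 5.94) / (2 × 0.077) = 4.85×10⁻⁵ T.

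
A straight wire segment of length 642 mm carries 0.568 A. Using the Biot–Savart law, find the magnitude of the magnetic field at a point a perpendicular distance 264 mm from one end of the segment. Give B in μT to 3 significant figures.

For a finite straight segment, B = (μ₀I/4πd)(sinθ₁ + sinθ₂), where θ₁, θ₂ are the angles from the perpendicular to each end.
The perpendicular foot is at one end, so the two end-offsets along the wire are 0 and L = 0.642 m.
sinθ₁ = 0/√(0²+0.264²) = 0.0000; sinθ₂ = 0.642/√(0.642²+0.264²) = 0.9249.
B = (4π×10⁻⁷ × 0.568) / (4π × 0.264) × (0.0000 + 0.9249) = 1.99×10⁻⁷ T.

B ≈ 0.199 μT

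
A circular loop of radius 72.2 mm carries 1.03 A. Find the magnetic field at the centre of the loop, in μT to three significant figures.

B ≈ 8.96 μT

At the centre of a circular loop the Biot–Savart law gives B = μ₀I/(2R).
B = (4π×10⁻⁷ × 1.03) / (2 × 0.0722) = 8.96×10⁻⁶ T.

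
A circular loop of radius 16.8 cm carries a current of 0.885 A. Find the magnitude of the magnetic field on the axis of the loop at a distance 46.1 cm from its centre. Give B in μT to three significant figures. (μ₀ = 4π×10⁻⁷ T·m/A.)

On the axis of a circular loop, B = μ₀IR² / [2(R²+z²)^(3/2)].
R² + z² = (0.168)² + (0.461)² = 0.2407 m², and (R²+z²)^(3/2) = 0.118 m³.
B = (4π×10⁻⁷ × 0.885 × 0.02822) / (2 × 0.118) = 1.33×10⁻⁷ T.

B ≈ 0.133 μT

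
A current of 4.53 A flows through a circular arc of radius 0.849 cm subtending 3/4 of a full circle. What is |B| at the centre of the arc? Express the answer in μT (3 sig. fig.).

B ≈ 251 μT

The Biot–Savart field of a circular arc at its centre is B = μ₀Iφ/(4πR), with φ = 4.712 rad.
B = (4π×10⁻⁷ × 4.53 × 4.712) / (4π × 0.00849) = 2.51×10⁻⁴ T.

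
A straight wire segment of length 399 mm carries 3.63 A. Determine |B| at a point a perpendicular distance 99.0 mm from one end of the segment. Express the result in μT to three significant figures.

For a finite straight segment, B = (μ₀I/4πd)(sinθ₁ + sinθ₂), where θ₁, θ₂ are the angles from the perpendicular to each end.
The perpendicular foot is at one end, so the two end-offsets along the wire are 0 and L = 0.399 m.
sinθ₁ = 0/√(0²+0.099²) = 0.0000; sinθ₂ = 0.399/√(0.399²+0.099²) = 0.9706.
B = (4π×10⁻⁷ × 3.63) / (4π × 0.099) × (0.0000 + 0.9706) = 3.56×10⁻⁶ T.

B ≈ 3.56 μT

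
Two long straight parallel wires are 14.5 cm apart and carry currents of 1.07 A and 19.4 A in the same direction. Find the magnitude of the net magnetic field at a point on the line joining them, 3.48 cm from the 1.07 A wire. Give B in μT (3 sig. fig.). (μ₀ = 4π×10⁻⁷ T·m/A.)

B ≈ 29.1 μT

Each long wire gives B = μ₀I/(2πd). Distances are d₁ = 0.0348 m and d₂ = 0.1102 m.
B₁ = 6.15×10⁻⁶ T, B₂ = 3.52×10⁻⁵ T.
Between parallel currents the two contributions point in opposite directions, so they subtract. B = |B₁ − B₂| = |6.15×10⁻⁶ − 3.52×10⁻⁵| = 2.91×10⁻⁵ T.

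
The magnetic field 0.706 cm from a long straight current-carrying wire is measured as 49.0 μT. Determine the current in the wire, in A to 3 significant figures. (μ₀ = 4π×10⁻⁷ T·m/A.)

I ≈ 1.73 A

For a long straight wire B = μ₀I/(2πd), so I = 2πdB/μ₀.
I = 2π × 0.00706 × 4.90×10⁻⁵ / (4π×10⁻⁷) = 1.73 A.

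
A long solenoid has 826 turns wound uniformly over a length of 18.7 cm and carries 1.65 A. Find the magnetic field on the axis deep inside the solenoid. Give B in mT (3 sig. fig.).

B ≈ 9.16 mT

Inside a long solenoid, B = μ₀nI with n = 4417 turns/m.
B = 4π×10⁻⁷ × 4417 × 1.65 = 9.16×10⁻³ T.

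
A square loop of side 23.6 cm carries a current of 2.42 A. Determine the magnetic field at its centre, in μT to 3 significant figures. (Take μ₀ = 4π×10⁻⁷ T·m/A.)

Each side is a finite straight segment at perpendicular distance d = a/(2 tan(π/4)) = 0.118 m from the centre, with end-angles ±π/4.
One side contributes B₁ = (μ₀I/4πd)·2 sin(π/4) = 2.90×10⁻⁶ T.
All 4 sides add in the same direction: B = 4 × 2.90×10⁻⁶ = 1.16×10⁻⁵ T.

B ≈ 11.6 μT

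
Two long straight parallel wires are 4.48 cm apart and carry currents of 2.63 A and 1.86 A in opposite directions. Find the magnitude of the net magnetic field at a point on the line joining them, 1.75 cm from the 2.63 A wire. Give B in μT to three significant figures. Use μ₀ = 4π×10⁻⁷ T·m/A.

B ≈ 43.7 μT

Each long wire gives B = μ₀I/(2πd). Distances are d₁ = 0.0175 m and d₂ = 0.0273 m.
B₁ = 3.01×10⁻⁵ T, B₂ = 1.36×10⁻⁵ T.
Between antiparallel currents both contributions point the same way, so they add. B = B₁ + B₂ = 3.01×10⁻⁵ + 1.36×10⁻⁵ = 4.37×10⁻⁵ T.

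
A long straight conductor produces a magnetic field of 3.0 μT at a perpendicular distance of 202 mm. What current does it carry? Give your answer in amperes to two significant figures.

For a long straight wire B = μ₀I/(2πd), so I = 2πdB/μ₀.
I = 2π × 0.202 × 3.00×10⁻⁶ / (4π×10⁻⁷) = 3.03 A.

I ≈ 3.0 A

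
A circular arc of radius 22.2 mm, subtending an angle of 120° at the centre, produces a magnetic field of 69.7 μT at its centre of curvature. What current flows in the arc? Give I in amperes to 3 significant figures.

For a circular arc, B = μ₀Iφ/(4πR) with φ in radians; here φ = 2.094 rad.
So I = 4πRB/(μ₀φ) = 4π × 0.0222 × 6.97×10⁻⁵ / (4π×10⁻⁷ × 2.094) = 7.39 A.

I ≈ 7.39 A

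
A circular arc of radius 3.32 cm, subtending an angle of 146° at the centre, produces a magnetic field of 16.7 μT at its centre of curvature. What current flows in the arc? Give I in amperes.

For a circular arc, B = μ₀Iφ/(4πR) with φ in radians; here φ = 2.548 rad.
So I = 4πRB/(μ₀φ) = 4π × 0.0332 × 1.67×10⁻⁵ / (4π×10⁻⁷ × 2.548) = 2.18 A.

I ≈ 2.18 A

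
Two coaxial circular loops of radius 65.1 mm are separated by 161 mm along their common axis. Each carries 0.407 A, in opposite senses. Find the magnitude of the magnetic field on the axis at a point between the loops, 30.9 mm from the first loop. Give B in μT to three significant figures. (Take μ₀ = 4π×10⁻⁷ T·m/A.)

B ≈ 2.54 μT

Each loop contributes B = μ₀IR²/[2(R²+z²)^(3/2)] on the axis, with z measured from that loop.
Loop 1 (z = 0.0309 m): B₁ = 2.90×10⁻⁶ T. Loop 2 (z = 0.1301 m): B₂ = 3.52×10⁻⁷ T.
The fields oppose: B = |B₁ − B₂| = 2.54×10⁻⁶ T.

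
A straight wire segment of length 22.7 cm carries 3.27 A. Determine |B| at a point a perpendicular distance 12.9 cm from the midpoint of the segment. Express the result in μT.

B ≈ 3.35 μT

For a finite straight segment, B = (μ₀I/4πd)(sinθ₁ + sinθ₂), where θ₁, θ₂ are the angles from the perpendicular to each end.
The perpendicular from the point meets the wire at its midpoint, so each end is L/2 = 0.1135 m away along the wire.
sinθ₁ = 0.1135/√(0.1135²+0.129²) = 0.6606; sinθ₂ = 0.1135/√(0.1135²+0.129²) = 0.6606.
B = (4π×10⁻⁷ × 3.27) / (4π × 0.129) × (0.6606 + 0.6606) = 3.35×10⁻⁶ T.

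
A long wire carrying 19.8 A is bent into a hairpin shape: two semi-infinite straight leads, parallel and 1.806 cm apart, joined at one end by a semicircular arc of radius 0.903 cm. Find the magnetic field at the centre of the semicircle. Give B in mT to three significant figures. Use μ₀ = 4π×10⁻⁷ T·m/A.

B ≈ 1.13 mT

The semicircular arc contributes B_arc = μ₀I·π/(4πR) = μ₀I/(4R) = 6.89×10⁻⁴ T.
Each semi-infinite lead is at perpendicular distance R = 0.00903 m from the centre, with the perpendicular foot at its near end, so it contributes μ₀I/(4πR); both point the same way, together 4.39×10⁻⁴ T.
Arc and leads all point the same direction: B = 6.89×10⁻⁴ + 4.39×10⁻⁴ = 1.13×10⁻³ T.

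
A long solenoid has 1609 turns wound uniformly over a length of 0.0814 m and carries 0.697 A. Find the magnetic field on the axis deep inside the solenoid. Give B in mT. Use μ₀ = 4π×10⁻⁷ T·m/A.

Inside a long solenoid, B = μ₀nI with n = 1.977×10⁴ turns/m.
B = 4π×10⁻⁷ × 1.977×10⁴ × 0.697 = 1.73×10⁻² T.

B ≈ 17.3 mT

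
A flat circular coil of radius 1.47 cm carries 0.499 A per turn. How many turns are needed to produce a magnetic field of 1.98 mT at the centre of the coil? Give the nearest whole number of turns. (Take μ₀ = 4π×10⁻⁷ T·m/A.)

N = 93

For an N-turn coil, B = Nμ₀I/(2R). A single turn gives B₁ = 2.13×10⁻⁵ T with R = 0.0147 m.
N = B/B₁ = 1.98×10⁻³ / 2.13×10⁻⁵ = 92.83.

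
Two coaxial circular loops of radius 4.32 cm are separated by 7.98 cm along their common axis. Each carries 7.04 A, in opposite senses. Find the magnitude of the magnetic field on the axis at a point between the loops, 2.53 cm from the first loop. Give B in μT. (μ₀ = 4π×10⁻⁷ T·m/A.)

B ≈ 41.2 μT

Each loop contributes B = μ₀IR²/[2(R²+z²)^(3/2)] on the axis, with z measured from that loop.
Loop 1 (z = 0.0253 m): B₁ = 6.58×10⁻⁵ T. Loop 2 (z = 0.0545 m): B₂ = 2.45×10⁻⁵ T.
The fields oppose: B = |B₁ − B₂| = 4.12×10⁻⁵ T.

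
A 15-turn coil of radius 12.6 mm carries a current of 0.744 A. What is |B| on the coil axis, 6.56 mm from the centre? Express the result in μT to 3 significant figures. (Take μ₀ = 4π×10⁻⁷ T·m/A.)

For an N-turn flat coil, B = Nμ₀IR²/[2(R²+z²)^(3/2)] with R = 0.0126 m, z = 0.00656 m.
B = 15 × 2.59×10⁻⁵ T = 3.88×10⁻⁴ T.

B ≈ 388 μT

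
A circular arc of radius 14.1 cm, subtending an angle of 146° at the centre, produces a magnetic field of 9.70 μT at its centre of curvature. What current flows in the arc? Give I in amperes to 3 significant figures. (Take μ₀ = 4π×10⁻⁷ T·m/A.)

For a circular arc, B = μ₀Iφ/(4πR) with φ in radians; here φ = 2.548 rad.
So I = 4πRB/(μ₀φ) = 4π × 0.141 × 9.70×10⁻⁶ / (4π×10⁻⁷ × 2.548) = 5.37 A.

I ≈ 5.37 A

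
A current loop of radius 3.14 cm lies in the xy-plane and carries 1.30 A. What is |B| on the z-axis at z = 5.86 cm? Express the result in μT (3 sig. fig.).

On the axis of a circular loop, B = μ₀IR² / [2(R²+z²)^(3/2)].
R² + z² = (0.0314)² + (0.0586)² = 0.00442 m², and (R²+z²)^(3/2) = 2.94×10⁻⁴ m³.
B = (4π×10⁻⁷ × 1.30 × 0.000986) / (2 × 2.94×10⁻⁴) = 2.74×10⁻⁶ T.

B ≈ 2.74 μT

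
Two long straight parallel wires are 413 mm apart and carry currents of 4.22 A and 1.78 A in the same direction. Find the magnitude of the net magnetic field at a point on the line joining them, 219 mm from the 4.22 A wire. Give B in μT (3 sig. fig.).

B ≈ 2.02 μT

Each long wire gives B = μ₀I/(2πd). Distances are d₁ = 0.219 m and d₂ = 0.194 m.
B₁ = 3.85×10⁻⁶ T, B₂ = 1.84×10⁻⁶ T.
Between parallel currents the two contributions point in opposite directions, so they subtract. B = |B₁ − B₂| = |3.85×10⁻⁶ − 1.84×10⁻⁶| = 2.02×10⁻⁶ T.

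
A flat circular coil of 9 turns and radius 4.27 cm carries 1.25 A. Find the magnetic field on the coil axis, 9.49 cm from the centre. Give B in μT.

B ≈ 11.4 μT

For an N-turn flat coil, B = Nμ₀IR²/[2(R²+z²)^(3/2)] with R = 0.0427 m, z = 0.0949 m.
B = 9 × 1.27×10⁻⁶ T = 1.14×10⁻⁵ T.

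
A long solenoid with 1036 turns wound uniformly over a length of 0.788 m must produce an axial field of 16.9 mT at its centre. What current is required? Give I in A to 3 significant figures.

Inside a long solenoid B = μ₀nI with n = 1315 m⁻¹, so I = B/(μ₀n).
I = 1.69×10⁻² / (4π×10⁻⁷ × 1315) = 10.2 A.

I ≈ 10.2 A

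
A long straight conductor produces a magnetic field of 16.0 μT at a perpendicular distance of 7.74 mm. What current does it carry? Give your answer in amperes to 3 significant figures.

For a long straight wire B = μ₀I/(2πd), so I = 2πdB/μ₀.
I = 2π × 0.00774 × 1.60×10⁻⁵ / (4π×10⁻⁷) = 0.619 A.

I ≈ 0.619 A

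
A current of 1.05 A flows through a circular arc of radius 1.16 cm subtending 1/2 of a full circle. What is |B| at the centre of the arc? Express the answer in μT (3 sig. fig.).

The Biot–Savart field of a circular arc at its centre is B = μ₀Iφ/(4πR), with φ = 3.142 rad.
B = (4π×10⁻⁷ × 1.05 × 3.142) / (4π × 0.0116) = 2.84×10⁻⁵ T.

B ≈ 28.4 μT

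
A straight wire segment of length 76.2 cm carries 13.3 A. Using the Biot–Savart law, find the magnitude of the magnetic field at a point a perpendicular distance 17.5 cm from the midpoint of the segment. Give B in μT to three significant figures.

B ≈ 13.8 μT

For a finite straight segment, B = (μ₀I/4πd)(sinθ₁ + sinθ₂), where θ₁, θ₂ are the angles from the perpendicular to each end.
The perpendicular from the point meets the wire at its midpoint, so each end is L/2 = 0.381 m away along the wire.
sinθ₁ = 0.381/√(0.381²+0.175²) = 0.9087; sinθ₂ = 0.381/√(0.381²+0.175²) = 0.9087.
B = (4π×10⁻⁷ × 13.3) / (4π × 0.175) × (0.9087 + 0.9087) = 1.38×10⁻⁵ T.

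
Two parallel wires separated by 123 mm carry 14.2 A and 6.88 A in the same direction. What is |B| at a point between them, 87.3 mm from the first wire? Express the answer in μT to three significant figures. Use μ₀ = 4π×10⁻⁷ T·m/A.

B ≈ 6.01 μT

Each long wire gives B = μ₀I/(2πd). Distances are d₁ = 0.0873 m and d₂ = 0.0357 m.
B₁ = 3.25×10⁻⁵ T, B₂ = 3.85×10⁻⁵ T.
Between parallel currents the two contributions point in opposite directions, so they subtract. B = |B₁ − B₂| = |3.25×10⁻⁵ − 3.85×10⁻⁵| = 6.01×10⁻⁶ T.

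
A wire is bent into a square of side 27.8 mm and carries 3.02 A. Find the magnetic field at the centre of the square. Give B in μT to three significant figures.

Each side is a finite straight segment at perpendicular distance d = a/(2 tan(π/4)) = 0.0139 m from the centre, with end-angles ±π/4.
One side contributes B₁ = (μ₀I/4πd)·2 sin(π/4) = 3.07×10⁻⁵ T.
All 4 sides add in the same direction: B = 4 × 3.07×10⁻⁵ = 1.23×10⁻⁴ T.

B ≈ 123 μT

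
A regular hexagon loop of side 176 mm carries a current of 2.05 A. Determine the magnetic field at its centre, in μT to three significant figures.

B ≈ 8.07 μT

Each side is a finite straight segment at perpendicular distance d = a/(2 tan(π/6)) = 0.1524 m from the centre, with end-angles ±π/6.
One side contributes B₁ = (μ₀I/4πd)·2 sin(π/6) = 1.34×10⁻⁶ T.
All 6 sides add in the same direction: B = 6 × 1.34×10⁻⁶ = 8.07×10⁻⁶ T.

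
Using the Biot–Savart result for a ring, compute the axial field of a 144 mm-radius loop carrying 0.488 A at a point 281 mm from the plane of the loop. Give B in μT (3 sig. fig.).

On the axis of a circular loop, B = μ₀IR² / [2(R²+z²)^(3/2)].
R² + z² = (0.144)² + (0.281)² = 0.0997 m², and (R²+z²)^(3/2) = 3.15×10⁻² m³.
B = (4π×10⁻⁷ × 0.488 × 0.02074) / (2 × 3.15×10⁻²) = 2.02×10⁻⁷ T.

B ≈ 0.202 μT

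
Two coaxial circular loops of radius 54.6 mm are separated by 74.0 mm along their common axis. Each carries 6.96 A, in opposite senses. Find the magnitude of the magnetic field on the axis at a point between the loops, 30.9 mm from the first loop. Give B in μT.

B ≈ 14.1 μT

Each loop contributes B = μ₀IR²/[2(R²+z²)^(3/2)] on the axis, with z measured from that loop.
Loop 1 (z = 0.0309 m): B₁ = 5.28×10⁻⁵ T. Loop 2 (z = 0.0431 m): B₂ = 3.87×10⁻⁵ T.
The fields oppose: B = |B₁ − B₂| = 1.41×10⁻⁵ T.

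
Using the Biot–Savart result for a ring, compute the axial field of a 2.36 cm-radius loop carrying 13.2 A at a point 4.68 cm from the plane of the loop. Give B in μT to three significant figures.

B ≈ 32.1 μT

On the axis of a circular loop, B = μ₀IR² / [2(R²+z²)^(3/2)].
R² + z² = (0.0236)² + (0.0468)² = 0.002747 m², and (R²+z²)^(3/2) = 1.44×10⁻⁴ m³.
B = (4π×10⁻⁷ × 13.2 × 0.000557) / (2 × 1.44×10⁻⁴) = 3.21×10⁻⁵ T.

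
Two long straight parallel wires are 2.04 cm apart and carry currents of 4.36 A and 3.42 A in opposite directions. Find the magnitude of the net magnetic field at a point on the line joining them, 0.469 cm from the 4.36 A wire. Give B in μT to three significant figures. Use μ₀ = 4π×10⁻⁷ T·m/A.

B ≈ 229 μT

Each long wire gives B = μ₀I/(2πd). Distances are d₁ = 0.00469 m and d₂ = 0.01571 m.
B₁ = 1.86×10⁻⁴ T, B₂ = 4.35×10⁻⁵ T.
Between antiparallel currents both contributions point the same way, so they add. B = B₁ + B₂ = 1.86×10⁻⁴ + 4.35×10⁻⁵ = 2.29×10⁻⁴ T.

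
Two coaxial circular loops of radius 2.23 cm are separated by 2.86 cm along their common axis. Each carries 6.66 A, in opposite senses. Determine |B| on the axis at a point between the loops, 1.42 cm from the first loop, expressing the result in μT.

B ≈ 1.37 μT

Each loop contributes B = μ₀IR²/[2(R²+z²)^(3/2)] on the axis, with z measured from that loop.
Loop 1 (z = 0.0142 m): B₁ = 1.13×10⁻⁴ T. Loop 2 (z = 0.0144 m): B₂ = 1.11×10⁻⁴ T.
The fields oppose: B = |B₁ − B₂| = 1.37×10⁻⁶ T.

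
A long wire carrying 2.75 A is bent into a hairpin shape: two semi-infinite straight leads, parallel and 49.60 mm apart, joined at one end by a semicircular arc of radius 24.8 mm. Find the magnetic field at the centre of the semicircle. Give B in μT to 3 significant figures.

The semicircular arc contributes B_arc = μ₀I·π/(4πR) = μ₀I/(4R) = 3.48×10⁻⁵ T.
Each semi-infinite lead is at perpendicular distance R = 0.0248 m from the centre, with the perpendicular foot at its near end, so it contributes μ₀I/(4πR); both point the same way, together 2.22×10⁻⁵ T.
Arc and leads all point the same direction: B = 3.48×10⁻⁵ + 2.22×10⁻⁵ = 5.70×10⁻⁵ T.

B ≈ 57.0 μT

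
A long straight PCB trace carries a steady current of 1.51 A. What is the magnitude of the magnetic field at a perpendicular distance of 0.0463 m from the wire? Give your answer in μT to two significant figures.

B ≈ 6.5 μT

For an infinitely long straight wire, B = μ₀I/(2πd).
B = (4π×10⁻⁷ × 1.51) / (2π × 0.0463) = 6.52×10⁻⁶ T.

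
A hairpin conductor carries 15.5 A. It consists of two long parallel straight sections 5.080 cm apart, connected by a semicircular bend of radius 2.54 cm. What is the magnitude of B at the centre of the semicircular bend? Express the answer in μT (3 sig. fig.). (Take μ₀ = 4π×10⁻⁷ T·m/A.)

B ≈ 314 μT

The semicircular arc contributes B_arc = μ₀I·π/(4πR) = μ₀I/(4R) = 1.92×10⁻⁴ T.
Each semi-infinite lead is at perpendicular distance R = 0.0254 m from the centre, with the perpendicular foot at its near end, so it contributes μ₀I/(4πR); both point the same way, together 1.22×10⁻⁴ T.
Arc and leads all point the same direction: B = 1.92×10⁻⁴ + 1.22×10⁻⁴ = 3.14×10⁻⁴ T.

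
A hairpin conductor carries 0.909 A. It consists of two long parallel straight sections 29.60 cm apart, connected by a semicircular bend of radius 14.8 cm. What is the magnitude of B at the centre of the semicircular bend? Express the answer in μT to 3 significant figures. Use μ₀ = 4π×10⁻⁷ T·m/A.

B ≈ 3.16 μT

The semicircular arc contributes B_arc = μ₀I·π/(4πR) = μ₀I/(4R) = 1.93×10⁻⁶ T.
Each semi-infinite lead is at perpendicular distance R = 0.148 m from the centre, with the perpendicular foot at its near end, so it contributes μ₀I/(4πR); both point the same way, together 1.23×10⁻⁶ T.
Arc and leads all point the same direction: B = 1.93×10⁻⁶ + 1.23×10⁻⁶ = 3.16×10⁻⁶ T.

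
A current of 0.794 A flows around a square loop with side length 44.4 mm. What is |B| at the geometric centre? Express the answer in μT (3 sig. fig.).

B ≈ 20.2 μT

Each side is a finite straight segment at perpendicular distance d = a/(2 tan(π/4)) = 0.0222 m from the centre, with end-angles ±π/4.
One side contributes B₁ = (μ₀I/4πd)·2 sin(π/4) = 5.06×10⁻⁶ T.
All 4 sides add in the same direction: B = 4 × 5.06×10⁻⁶ = 2.02×10⁻⁵ T.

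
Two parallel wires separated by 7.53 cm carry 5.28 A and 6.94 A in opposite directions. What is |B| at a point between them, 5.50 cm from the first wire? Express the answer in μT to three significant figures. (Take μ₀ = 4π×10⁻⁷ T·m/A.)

Each long wire gives B = μ₀I/(2πd). Distances are d₁ = 0.055 m and d₂ = 0.0203 m.
B₁ = 1.92×10⁻⁵ T, B₂ = 6.84×10⁻⁵ T.
Between antiparallel currents both contributions point the same way, so they add. B = B₁ + B₂ = 1.92×10⁻⁵ + 6.84×10⁻⁵ = 8.76×10⁻⁵ T.

B ≈ 87.6 μT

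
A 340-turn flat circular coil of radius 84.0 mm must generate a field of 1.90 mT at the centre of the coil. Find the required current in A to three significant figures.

I ≈ 0.747 A

For an N-turn coil, B = Nμ₀I/(2R) with R = 0.084 m, so I = 2RB/(Nμ₀) = 2 × 0.084 × 1.90×10⁻³ / (340 × 4π×10⁻⁷) = 0.747 A.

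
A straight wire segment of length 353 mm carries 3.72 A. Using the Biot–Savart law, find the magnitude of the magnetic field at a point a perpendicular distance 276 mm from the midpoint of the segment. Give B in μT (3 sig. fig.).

For a finite straight segment, B = (μ₀I/4πd)(sinθ₁ + sinθ₂), where θ₁, θ₂ are the angles from the perpendicular to each end.
The perpendicular from the point meets the wire at its midpoint, so each end is L/2 = 0.1765 m away along the wire.
sinθ₁ = 0.1765/√(0.1765²+0.276²) = 0.5388; sinθ₂ = 0.1765/√(0.1765²+0.276²) = 0.5388.
B = (4π×10⁻⁷ × 3.72) / (4π × 0.276) × (0.5388 + 0.5388) = 1.45×10⁻⁶ T.

B ≈ 1.45 μT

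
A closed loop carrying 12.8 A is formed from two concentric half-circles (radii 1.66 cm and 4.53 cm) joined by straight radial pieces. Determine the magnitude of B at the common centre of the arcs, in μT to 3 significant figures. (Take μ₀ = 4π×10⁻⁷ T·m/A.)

The radial connectors point toward the centre, so dl × r̂ = 0 and they contribute nothing.
Each semicircle gives μ₀I/(4R): inner arc 2.42×10⁻⁴ T, outer arc 8.88×10⁻⁵ T.
The two arcs carry current in opposite angular senses, so their fields oppose: B = |2.42×10⁻⁴ − 8.88×10⁻⁵| = 1.53×10⁻⁴ T.

B ≈ 153 μT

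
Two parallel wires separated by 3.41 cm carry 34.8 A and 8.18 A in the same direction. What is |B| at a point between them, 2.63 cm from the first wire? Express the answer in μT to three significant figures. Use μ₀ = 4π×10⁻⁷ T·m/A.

Each long wire gives B = μ₀I/(2πd). Distances are d₁ = 0.0263 m and d₂ = 0.0078 m.
B₁ = 2.65×10⁻⁴ T, B₂ = 2.10×10⁻⁴ T.
Between parallel currents the two contributions point in opposite directions, so they subtract. B = |B₁ − B₂| = |2.65×10⁻⁴ − 2.10×10⁻⁴| = 5.49×10⁻⁵ T.

B ≈ 54.9 μT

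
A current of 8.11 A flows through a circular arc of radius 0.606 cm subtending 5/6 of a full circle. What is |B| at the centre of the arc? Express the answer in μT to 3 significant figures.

The Biot–Savart field of a circular arc at its centre is B = μ₀Iφ/(4πR), with φ = 5.236 rad.
B = (4π×10⁻⁷ × 8.11 × 5.236) / (4π × 0.00606) = 7.01×10⁻⁴ T.

B ≈ 701 μT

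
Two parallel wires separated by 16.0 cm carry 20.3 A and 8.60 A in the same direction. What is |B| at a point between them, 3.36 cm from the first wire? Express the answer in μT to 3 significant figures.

Each long wire gives B = μ₀I/(2πd). Distances are d₁ = 0.0336 m and d₂ = 0.1264 m.
B₁ = 1.21×10⁻⁴ T, B₂ = 1.36×10⁻⁵ T.
Between parallel currents the two contributions point in opposite directions, so they subtract. B = |B₁ − B₂| = |1.21×10⁻⁴ − 1.36×10⁻⁵| = 1.07×10⁻⁴ T.

B ≈ 107 μT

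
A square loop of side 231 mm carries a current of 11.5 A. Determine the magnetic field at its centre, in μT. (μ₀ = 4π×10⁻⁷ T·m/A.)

B ≈ 56.3 μT

Each side is a finite straight segment at perpendicular distance d = a/(2 tan(π/4)) = 0.1155 m from the centre, with end-angles ±π/4.
One side contributes B₁ = (μ₀I/4πd)·2 sin(π/4) = 1.41×10⁻⁵ T.
All 4 sides add in the same direction: B = 4 × 1.41×10⁻⁵ = 5.63×10⁻⁵ T.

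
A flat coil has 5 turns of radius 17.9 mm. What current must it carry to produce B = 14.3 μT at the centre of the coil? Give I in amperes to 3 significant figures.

I ≈ 0.0815 A

For an N-turn coil, B = Nμ₀I/(2R) with R = 0.0179 m, so I = 2RB/(Nμ₀) = 2 × 0.0179 × 1.43×10⁻⁵ / (5 × 4π×10⁻⁷) = 8.15×10⁻² A.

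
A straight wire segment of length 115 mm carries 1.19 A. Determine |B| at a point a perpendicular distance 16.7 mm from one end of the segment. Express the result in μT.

B ≈ 7.05 μT

For a finite straight segment, B = (μ₀I/4πd)(sinθ₁ + sinθ₂), where θ₁, θ₂ are the angles from the perpendicular to each end.
The perpendicular foot is at one end, so the two end-offsets along the wire are 0 and L = 0.115 m.
sinθ₁ = 0/√(0²+0.0167²) = 0.0000; sinθ₂ = 0.115/√(0.115²+0.0167²) = 0.9896.
B = (4π×10⁻⁷ × 1.19) / (4π × 0.0167) × (0.0000 + 0.9896) = 7.05×10⁻⁶ T.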